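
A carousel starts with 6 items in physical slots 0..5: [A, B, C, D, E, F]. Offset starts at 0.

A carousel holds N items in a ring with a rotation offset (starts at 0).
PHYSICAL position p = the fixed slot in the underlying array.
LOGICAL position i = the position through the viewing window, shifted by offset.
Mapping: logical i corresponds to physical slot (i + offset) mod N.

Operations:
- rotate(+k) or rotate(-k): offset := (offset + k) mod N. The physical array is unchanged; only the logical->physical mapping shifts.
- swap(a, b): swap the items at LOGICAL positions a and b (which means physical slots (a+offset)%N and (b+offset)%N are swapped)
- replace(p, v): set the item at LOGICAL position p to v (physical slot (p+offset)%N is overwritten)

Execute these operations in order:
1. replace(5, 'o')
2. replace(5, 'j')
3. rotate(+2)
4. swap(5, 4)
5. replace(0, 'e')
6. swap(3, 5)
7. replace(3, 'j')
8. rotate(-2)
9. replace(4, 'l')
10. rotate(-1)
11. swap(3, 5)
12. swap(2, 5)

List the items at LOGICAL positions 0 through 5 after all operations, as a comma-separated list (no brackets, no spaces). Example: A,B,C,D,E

After op 1 (replace(5, 'o')): offset=0, physical=[A,B,C,D,E,o], logical=[A,B,C,D,E,o]
After op 2 (replace(5, 'j')): offset=0, physical=[A,B,C,D,E,j], logical=[A,B,C,D,E,j]
After op 3 (rotate(+2)): offset=2, physical=[A,B,C,D,E,j], logical=[C,D,E,j,A,B]
After op 4 (swap(5, 4)): offset=2, physical=[B,A,C,D,E,j], logical=[C,D,E,j,B,A]
After op 5 (replace(0, 'e')): offset=2, physical=[B,A,e,D,E,j], logical=[e,D,E,j,B,A]
After op 6 (swap(3, 5)): offset=2, physical=[B,j,e,D,E,A], logical=[e,D,E,A,B,j]
After op 7 (replace(3, 'j')): offset=2, physical=[B,j,e,D,E,j], logical=[e,D,E,j,B,j]
After op 8 (rotate(-2)): offset=0, physical=[B,j,e,D,E,j], logical=[B,j,e,D,E,j]
After op 9 (replace(4, 'l')): offset=0, physical=[B,j,e,D,l,j], logical=[B,j,e,D,l,j]
After op 10 (rotate(-1)): offset=5, physical=[B,j,e,D,l,j], logical=[j,B,j,e,D,l]
After op 11 (swap(3, 5)): offset=5, physical=[B,j,l,D,e,j], logical=[j,B,j,l,D,e]
After op 12 (swap(2, 5)): offset=5, physical=[B,e,l,D,j,j], logical=[j,B,e,l,D,j]

Answer: j,B,e,l,D,j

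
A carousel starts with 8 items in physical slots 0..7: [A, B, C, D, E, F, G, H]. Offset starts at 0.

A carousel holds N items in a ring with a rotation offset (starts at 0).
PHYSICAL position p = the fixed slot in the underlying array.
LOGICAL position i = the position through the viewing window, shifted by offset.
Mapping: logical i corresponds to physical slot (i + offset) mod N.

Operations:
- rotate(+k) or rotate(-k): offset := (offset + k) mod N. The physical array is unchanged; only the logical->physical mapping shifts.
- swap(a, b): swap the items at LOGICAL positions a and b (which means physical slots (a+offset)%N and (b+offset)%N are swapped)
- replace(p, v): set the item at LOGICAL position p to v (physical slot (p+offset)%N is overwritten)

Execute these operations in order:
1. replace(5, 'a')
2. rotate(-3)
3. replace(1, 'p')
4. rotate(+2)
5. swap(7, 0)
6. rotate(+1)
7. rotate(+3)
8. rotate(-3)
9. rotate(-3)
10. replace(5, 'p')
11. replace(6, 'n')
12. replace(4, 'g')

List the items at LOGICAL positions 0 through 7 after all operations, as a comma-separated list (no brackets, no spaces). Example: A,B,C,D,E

After op 1 (replace(5, 'a')): offset=0, physical=[A,B,C,D,E,a,G,H], logical=[A,B,C,D,E,a,G,H]
After op 2 (rotate(-3)): offset=5, physical=[A,B,C,D,E,a,G,H], logical=[a,G,H,A,B,C,D,E]
After op 3 (replace(1, 'p')): offset=5, physical=[A,B,C,D,E,a,p,H], logical=[a,p,H,A,B,C,D,E]
After op 4 (rotate(+2)): offset=7, physical=[A,B,C,D,E,a,p,H], logical=[H,A,B,C,D,E,a,p]
After op 5 (swap(7, 0)): offset=7, physical=[A,B,C,D,E,a,H,p], logical=[p,A,B,C,D,E,a,H]
After op 6 (rotate(+1)): offset=0, physical=[A,B,C,D,E,a,H,p], logical=[A,B,C,D,E,a,H,p]
After op 7 (rotate(+3)): offset=3, physical=[A,B,C,D,E,a,H,p], logical=[D,E,a,H,p,A,B,C]
After op 8 (rotate(-3)): offset=0, physical=[A,B,C,D,E,a,H,p], logical=[A,B,C,D,E,a,H,p]
After op 9 (rotate(-3)): offset=5, physical=[A,B,C,D,E,a,H,p], logical=[a,H,p,A,B,C,D,E]
After op 10 (replace(5, 'p')): offset=5, physical=[A,B,p,D,E,a,H,p], logical=[a,H,p,A,B,p,D,E]
After op 11 (replace(6, 'n')): offset=5, physical=[A,B,p,n,E,a,H,p], logical=[a,H,p,A,B,p,n,E]
After op 12 (replace(4, 'g')): offset=5, physical=[A,g,p,n,E,a,H,p], logical=[a,H,p,A,g,p,n,E]

Answer: a,H,p,A,g,p,n,E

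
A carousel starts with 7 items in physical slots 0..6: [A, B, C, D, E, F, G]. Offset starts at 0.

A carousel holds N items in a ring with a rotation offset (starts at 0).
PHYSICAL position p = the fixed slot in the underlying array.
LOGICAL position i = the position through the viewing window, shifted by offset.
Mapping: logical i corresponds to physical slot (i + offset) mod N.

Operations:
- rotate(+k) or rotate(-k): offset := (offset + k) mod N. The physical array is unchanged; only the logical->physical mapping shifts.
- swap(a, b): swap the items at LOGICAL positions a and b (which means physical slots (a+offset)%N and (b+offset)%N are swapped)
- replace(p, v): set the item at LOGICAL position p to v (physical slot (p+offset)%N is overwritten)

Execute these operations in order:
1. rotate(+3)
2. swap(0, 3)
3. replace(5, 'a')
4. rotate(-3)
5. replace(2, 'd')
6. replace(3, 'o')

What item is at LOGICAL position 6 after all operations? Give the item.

After op 1 (rotate(+3)): offset=3, physical=[A,B,C,D,E,F,G], logical=[D,E,F,G,A,B,C]
After op 2 (swap(0, 3)): offset=3, physical=[A,B,C,G,E,F,D], logical=[G,E,F,D,A,B,C]
After op 3 (replace(5, 'a')): offset=3, physical=[A,a,C,G,E,F,D], logical=[G,E,F,D,A,a,C]
After op 4 (rotate(-3)): offset=0, physical=[A,a,C,G,E,F,D], logical=[A,a,C,G,E,F,D]
After op 5 (replace(2, 'd')): offset=0, physical=[A,a,d,G,E,F,D], logical=[A,a,d,G,E,F,D]
After op 6 (replace(3, 'o')): offset=0, physical=[A,a,d,o,E,F,D], logical=[A,a,d,o,E,F,D]

Answer: D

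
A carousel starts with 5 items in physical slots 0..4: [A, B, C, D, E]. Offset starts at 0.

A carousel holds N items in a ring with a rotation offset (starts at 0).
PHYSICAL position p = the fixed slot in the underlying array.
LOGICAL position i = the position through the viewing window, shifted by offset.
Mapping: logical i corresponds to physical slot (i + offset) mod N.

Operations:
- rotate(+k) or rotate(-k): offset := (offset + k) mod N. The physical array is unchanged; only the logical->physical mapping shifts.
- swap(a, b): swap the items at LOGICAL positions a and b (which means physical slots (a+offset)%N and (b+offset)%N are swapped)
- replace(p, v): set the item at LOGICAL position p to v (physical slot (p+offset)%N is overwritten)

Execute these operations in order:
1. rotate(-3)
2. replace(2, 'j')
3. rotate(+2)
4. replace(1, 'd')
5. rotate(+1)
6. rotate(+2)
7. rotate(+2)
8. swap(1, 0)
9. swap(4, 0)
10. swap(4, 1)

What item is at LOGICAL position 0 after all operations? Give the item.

After op 1 (rotate(-3)): offset=2, physical=[A,B,C,D,E], logical=[C,D,E,A,B]
After op 2 (replace(2, 'j')): offset=2, physical=[A,B,C,D,j], logical=[C,D,j,A,B]
After op 3 (rotate(+2)): offset=4, physical=[A,B,C,D,j], logical=[j,A,B,C,D]
After op 4 (replace(1, 'd')): offset=4, physical=[d,B,C,D,j], logical=[j,d,B,C,D]
After op 5 (rotate(+1)): offset=0, physical=[d,B,C,D,j], logical=[d,B,C,D,j]
After op 6 (rotate(+2)): offset=2, physical=[d,B,C,D,j], logical=[C,D,j,d,B]
After op 7 (rotate(+2)): offset=4, physical=[d,B,C,D,j], logical=[j,d,B,C,D]
After op 8 (swap(1, 0)): offset=4, physical=[j,B,C,D,d], logical=[d,j,B,C,D]
After op 9 (swap(4, 0)): offset=4, physical=[j,B,C,d,D], logical=[D,j,B,C,d]
After op 10 (swap(4, 1)): offset=4, physical=[d,B,C,j,D], logical=[D,d,B,C,j]

Answer: D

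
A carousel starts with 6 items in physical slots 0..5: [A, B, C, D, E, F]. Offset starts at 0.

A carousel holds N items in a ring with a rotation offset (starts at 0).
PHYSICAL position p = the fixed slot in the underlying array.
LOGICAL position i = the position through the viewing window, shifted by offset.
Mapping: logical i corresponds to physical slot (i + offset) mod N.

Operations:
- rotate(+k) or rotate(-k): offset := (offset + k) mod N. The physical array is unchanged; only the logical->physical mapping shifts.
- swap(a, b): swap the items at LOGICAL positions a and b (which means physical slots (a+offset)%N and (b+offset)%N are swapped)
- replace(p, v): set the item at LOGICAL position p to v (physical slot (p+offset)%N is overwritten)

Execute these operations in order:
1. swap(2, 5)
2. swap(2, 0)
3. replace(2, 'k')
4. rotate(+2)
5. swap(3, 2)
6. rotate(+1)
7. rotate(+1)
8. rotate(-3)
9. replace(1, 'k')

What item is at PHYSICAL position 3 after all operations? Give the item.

After op 1 (swap(2, 5)): offset=0, physical=[A,B,F,D,E,C], logical=[A,B,F,D,E,C]
After op 2 (swap(2, 0)): offset=0, physical=[F,B,A,D,E,C], logical=[F,B,A,D,E,C]
After op 3 (replace(2, 'k')): offset=0, physical=[F,B,k,D,E,C], logical=[F,B,k,D,E,C]
After op 4 (rotate(+2)): offset=2, physical=[F,B,k,D,E,C], logical=[k,D,E,C,F,B]
After op 5 (swap(3, 2)): offset=2, physical=[F,B,k,D,C,E], logical=[k,D,C,E,F,B]
After op 6 (rotate(+1)): offset=3, physical=[F,B,k,D,C,E], logical=[D,C,E,F,B,k]
After op 7 (rotate(+1)): offset=4, physical=[F,B,k,D,C,E], logical=[C,E,F,B,k,D]
After op 8 (rotate(-3)): offset=1, physical=[F,B,k,D,C,E], logical=[B,k,D,C,E,F]
After op 9 (replace(1, 'k')): offset=1, physical=[F,B,k,D,C,E], logical=[B,k,D,C,E,F]

Answer: D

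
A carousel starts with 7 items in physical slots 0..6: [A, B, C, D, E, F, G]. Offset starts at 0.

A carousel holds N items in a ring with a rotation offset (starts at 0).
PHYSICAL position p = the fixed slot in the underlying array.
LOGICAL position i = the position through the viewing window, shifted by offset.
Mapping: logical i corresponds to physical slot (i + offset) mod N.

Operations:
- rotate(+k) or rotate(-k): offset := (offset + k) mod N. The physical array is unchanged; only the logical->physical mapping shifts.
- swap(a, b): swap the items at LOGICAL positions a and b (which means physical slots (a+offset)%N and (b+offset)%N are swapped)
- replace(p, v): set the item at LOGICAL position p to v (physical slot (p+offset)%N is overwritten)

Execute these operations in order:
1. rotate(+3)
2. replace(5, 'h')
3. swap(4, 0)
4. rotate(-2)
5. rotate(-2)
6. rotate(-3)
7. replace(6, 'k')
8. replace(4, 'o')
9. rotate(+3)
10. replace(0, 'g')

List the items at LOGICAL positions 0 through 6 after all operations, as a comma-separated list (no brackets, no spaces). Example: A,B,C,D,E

After op 1 (rotate(+3)): offset=3, physical=[A,B,C,D,E,F,G], logical=[D,E,F,G,A,B,C]
After op 2 (replace(5, 'h')): offset=3, physical=[A,h,C,D,E,F,G], logical=[D,E,F,G,A,h,C]
After op 3 (swap(4, 0)): offset=3, physical=[D,h,C,A,E,F,G], logical=[A,E,F,G,D,h,C]
After op 4 (rotate(-2)): offset=1, physical=[D,h,C,A,E,F,G], logical=[h,C,A,E,F,G,D]
After op 5 (rotate(-2)): offset=6, physical=[D,h,C,A,E,F,G], logical=[G,D,h,C,A,E,F]
After op 6 (rotate(-3)): offset=3, physical=[D,h,C,A,E,F,G], logical=[A,E,F,G,D,h,C]
After op 7 (replace(6, 'k')): offset=3, physical=[D,h,k,A,E,F,G], logical=[A,E,F,G,D,h,k]
After op 8 (replace(4, 'o')): offset=3, physical=[o,h,k,A,E,F,G], logical=[A,E,F,G,o,h,k]
After op 9 (rotate(+3)): offset=6, physical=[o,h,k,A,E,F,G], logical=[G,o,h,k,A,E,F]
After op 10 (replace(0, 'g')): offset=6, physical=[o,h,k,A,E,F,g], logical=[g,o,h,k,A,E,F]

Answer: g,o,h,k,A,E,F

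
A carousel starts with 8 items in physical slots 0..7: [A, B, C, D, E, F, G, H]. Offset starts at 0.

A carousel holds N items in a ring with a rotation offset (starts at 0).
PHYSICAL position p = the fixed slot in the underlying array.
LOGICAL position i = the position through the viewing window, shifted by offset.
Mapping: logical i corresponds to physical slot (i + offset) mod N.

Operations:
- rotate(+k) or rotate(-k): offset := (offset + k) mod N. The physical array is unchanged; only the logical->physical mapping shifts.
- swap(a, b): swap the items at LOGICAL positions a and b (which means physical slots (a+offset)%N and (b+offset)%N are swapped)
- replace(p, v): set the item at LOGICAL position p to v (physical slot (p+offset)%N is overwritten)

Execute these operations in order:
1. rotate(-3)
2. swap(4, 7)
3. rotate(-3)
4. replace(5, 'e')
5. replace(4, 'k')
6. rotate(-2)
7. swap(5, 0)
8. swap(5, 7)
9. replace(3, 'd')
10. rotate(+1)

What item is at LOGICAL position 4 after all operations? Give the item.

After op 1 (rotate(-3)): offset=5, physical=[A,B,C,D,E,F,G,H], logical=[F,G,H,A,B,C,D,E]
After op 2 (swap(4, 7)): offset=5, physical=[A,E,C,D,B,F,G,H], logical=[F,G,H,A,E,C,D,B]
After op 3 (rotate(-3)): offset=2, physical=[A,E,C,D,B,F,G,H], logical=[C,D,B,F,G,H,A,E]
After op 4 (replace(5, 'e')): offset=2, physical=[A,E,C,D,B,F,G,e], logical=[C,D,B,F,G,e,A,E]
After op 5 (replace(4, 'k')): offset=2, physical=[A,E,C,D,B,F,k,e], logical=[C,D,B,F,k,e,A,E]
After op 6 (rotate(-2)): offset=0, physical=[A,E,C,D,B,F,k,e], logical=[A,E,C,D,B,F,k,e]
After op 7 (swap(5, 0)): offset=0, physical=[F,E,C,D,B,A,k,e], logical=[F,E,C,D,B,A,k,e]
After op 8 (swap(5, 7)): offset=0, physical=[F,E,C,D,B,e,k,A], logical=[F,E,C,D,B,e,k,A]
After op 9 (replace(3, 'd')): offset=0, physical=[F,E,C,d,B,e,k,A], logical=[F,E,C,d,B,e,k,A]
After op 10 (rotate(+1)): offset=1, physical=[F,E,C,d,B,e,k,A], logical=[E,C,d,B,e,k,A,F]

Answer: e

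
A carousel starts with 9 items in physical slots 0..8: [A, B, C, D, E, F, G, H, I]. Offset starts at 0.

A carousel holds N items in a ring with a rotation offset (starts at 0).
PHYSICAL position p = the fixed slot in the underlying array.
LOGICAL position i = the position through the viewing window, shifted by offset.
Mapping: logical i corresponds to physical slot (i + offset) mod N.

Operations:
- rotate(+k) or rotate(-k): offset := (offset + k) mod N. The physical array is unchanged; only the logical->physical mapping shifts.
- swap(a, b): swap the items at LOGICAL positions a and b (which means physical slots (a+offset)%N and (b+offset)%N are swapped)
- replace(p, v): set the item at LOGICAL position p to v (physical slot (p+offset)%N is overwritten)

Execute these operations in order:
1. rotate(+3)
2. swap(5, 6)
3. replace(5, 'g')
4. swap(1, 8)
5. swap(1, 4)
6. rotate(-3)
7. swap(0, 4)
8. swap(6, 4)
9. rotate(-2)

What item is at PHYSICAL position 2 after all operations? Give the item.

Answer: E

Derivation:
After op 1 (rotate(+3)): offset=3, physical=[A,B,C,D,E,F,G,H,I], logical=[D,E,F,G,H,I,A,B,C]
After op 2 (swap(5, 6)): offset=3, physical=[I,B,C,D,E,F,G,H,A], logical=[D,E,F,G,H,A,I,B,C]
After op 3 (replace(5, 'g')): offset=3, physical=[I,B,C,D,E,F,G,H,g], logical=[D,E,F,G,H,g,I,B,C]
After op 4 (swap(1, 8)): offset=3, physical=[I,B,E,D,C,F,G,H,g], logical=[D,C,F,G,H,g,I,B,E]
After op 5 (swap(1, 4)): offset=3, physical=[I,B,E,D,H,F,G,C,g], logical=[D,H,F,G,C,g,I,B,E]
After op 6 (rotate(-3)): offset=0, physical=[I,B,E,D,H,F,G,C,g], logical=[I,B,E,D,H,F,G,C,g]
After op 7 (swap(0, 4)): offset=0, physical=[H,B,E,D,I,F,G,C,g], logical=[H,B,E,D,I,F,G,C,g]
After op 8 (swap(6, 4)): offset=0, physical=[H,B,E,D,G,F,I,C,g], logical=[H,B,E,D,G,F,I,C,g]
After op 9 (rotate(-2)): offset=7, physical=[H,B,E,D,G,F,I,C,g], logical=[C,g,H,B,E,D,G,F,I]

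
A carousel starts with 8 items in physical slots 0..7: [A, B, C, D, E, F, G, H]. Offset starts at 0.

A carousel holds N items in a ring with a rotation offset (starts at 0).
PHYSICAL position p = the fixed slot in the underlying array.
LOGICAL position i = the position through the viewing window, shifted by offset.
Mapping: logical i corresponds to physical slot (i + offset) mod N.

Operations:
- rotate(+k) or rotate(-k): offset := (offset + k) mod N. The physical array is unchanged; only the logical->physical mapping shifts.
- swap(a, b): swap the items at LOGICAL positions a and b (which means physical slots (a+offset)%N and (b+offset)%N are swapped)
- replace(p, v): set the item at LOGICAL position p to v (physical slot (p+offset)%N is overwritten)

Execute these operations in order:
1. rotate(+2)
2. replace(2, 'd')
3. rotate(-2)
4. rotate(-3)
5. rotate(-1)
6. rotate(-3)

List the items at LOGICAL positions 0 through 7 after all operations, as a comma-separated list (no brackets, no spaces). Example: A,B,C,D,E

Answer: B,C,D,d,F,G,H,A

Derivation:
After op 1 (rotate(+2)): offset=2, physical=[A,B,C,D,E,F,G,H], logical=[C,D,E,F,G,H,A,B]
After op 2 (replace(2, 'd')): offset=2, physical=[A,B,C,D,d,F,G,H], logical=[C,D,d,F,G,H,A,B]
After op 3 (rotate(-2)): offset=0, physical=[A,B,C,D,d,F,G,H], logical=[A,B,C,D,d,F,G,H]
After op 4 (rotate(-3)): offset=5, physical=[A,B,C,D,d,F,G,H], logical=[F,G,H,A,B,C,D,d]
After op 5 (rotate(-1)): offset=4, physical=[A,B,C,D,d,F,G,H], logical=[d,F,G,H,A,B,C,D]
After op 6 (rotate(-3)): offset=1, physical=[A,B,C,D,d,F,G,H], logical=[B,C,D,d,F,G,H,A]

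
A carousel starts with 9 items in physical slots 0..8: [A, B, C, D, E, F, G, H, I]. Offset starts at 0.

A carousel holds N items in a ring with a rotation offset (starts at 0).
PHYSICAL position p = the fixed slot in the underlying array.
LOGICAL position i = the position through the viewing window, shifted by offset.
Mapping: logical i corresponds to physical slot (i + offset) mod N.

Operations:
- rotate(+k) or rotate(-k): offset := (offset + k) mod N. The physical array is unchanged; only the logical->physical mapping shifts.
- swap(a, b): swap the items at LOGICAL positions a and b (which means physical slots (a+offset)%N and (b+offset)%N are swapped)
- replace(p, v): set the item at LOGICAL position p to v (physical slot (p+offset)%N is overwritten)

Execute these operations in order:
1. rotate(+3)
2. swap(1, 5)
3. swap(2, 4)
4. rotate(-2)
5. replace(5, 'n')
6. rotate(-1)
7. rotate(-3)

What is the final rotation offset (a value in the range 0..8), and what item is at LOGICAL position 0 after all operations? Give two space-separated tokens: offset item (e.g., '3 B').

After op 1 (rotate(+3)): offset=3, physical=[A,B,C,D,E,F,G,H,I], logical=[D,E,F,G,H,I,A,B,C]
After op 2 (swap(1, 5)): offset=3, physical=[A,B,C,D,I,F,G,H,E], logical=[D,I,F,G,H,E,A,B,C]
After op 3 (swap(2, 4)): offset=3, physical=[A,B,C,D,I,H,G,F,E], logical=[D,I,H,G,F,E,A,B,C]
After op 4 (rotate(-2)): offset=1, physical=[A,B,C,D,I,H,G,F,E], logical=[B,C,D,I,H,G,F,E,A]
After op 5 (replace(5, 'n')): offset=1, physical=[A,B,C,D,I,H,n,F,E], logical=[B,C,D,I,H,n,F,E,A]
After op 6 (rotate(-1)): offset=0, physical=[A,B,C,D,I,H,n,F,E], logical=[A,B,C,D,I,H,n,F,E]
After op 7 (rotate(-3)): offset=6, physical=[A,B,C,D,I,H,n,F,E], logical=[n,F,E,A,B,C,D,I,H]

Answer: 6 n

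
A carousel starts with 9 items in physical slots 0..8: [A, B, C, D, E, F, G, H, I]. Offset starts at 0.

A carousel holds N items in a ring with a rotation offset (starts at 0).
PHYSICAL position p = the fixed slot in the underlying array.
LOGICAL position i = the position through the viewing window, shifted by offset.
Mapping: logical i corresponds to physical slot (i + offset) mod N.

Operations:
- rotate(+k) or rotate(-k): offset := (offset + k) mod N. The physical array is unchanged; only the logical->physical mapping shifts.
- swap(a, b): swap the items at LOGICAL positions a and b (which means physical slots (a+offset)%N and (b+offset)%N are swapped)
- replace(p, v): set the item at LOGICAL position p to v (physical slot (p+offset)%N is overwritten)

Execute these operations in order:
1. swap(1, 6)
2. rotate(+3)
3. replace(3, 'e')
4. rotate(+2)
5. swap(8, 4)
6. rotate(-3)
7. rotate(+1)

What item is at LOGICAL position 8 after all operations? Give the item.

After op 1 (swap(1, 6)): offset=0, physical=[A,G,C,D,E,F,B,H,I], logical=[A,G,C,D,E,F,B,H,I]
After op 2 (rotate(+3)): offset=3, physical=[A,G,C,D,E,F,B,H,I], logical=[D,E,F,B,H,I,A,G,C]
After op 3 (replace(3, 'e')): offset=3, physical=[A,G,C,D,E,F,e,H,I], logical=[D,E,F,e,H,I,A,G,C]
After op 4 (rotate(+2)): offset=5, physical=[A,G,C,D,E,F,e,H,I], logical=[F,e,H,I,A,G,C,D,E]
After op 5 (swap(8, 4)): offset=5, physical=[E,G,C,D,A,F,e,H,I], logical=[F,e,H,I,E,G,C,D,A]
After op 6 (rotate(-3)): offset=2, physical=[E,G,C,D,A,F,e,H,I], logical=[C,D,A,F,e,H,I,E,G]
After op 7 (rotate(+1)): offset=3, physical=[E,G,C,D,A,F,e,H,I], logical=[D,A,F,e,H,I,E,G,C]

Answer: C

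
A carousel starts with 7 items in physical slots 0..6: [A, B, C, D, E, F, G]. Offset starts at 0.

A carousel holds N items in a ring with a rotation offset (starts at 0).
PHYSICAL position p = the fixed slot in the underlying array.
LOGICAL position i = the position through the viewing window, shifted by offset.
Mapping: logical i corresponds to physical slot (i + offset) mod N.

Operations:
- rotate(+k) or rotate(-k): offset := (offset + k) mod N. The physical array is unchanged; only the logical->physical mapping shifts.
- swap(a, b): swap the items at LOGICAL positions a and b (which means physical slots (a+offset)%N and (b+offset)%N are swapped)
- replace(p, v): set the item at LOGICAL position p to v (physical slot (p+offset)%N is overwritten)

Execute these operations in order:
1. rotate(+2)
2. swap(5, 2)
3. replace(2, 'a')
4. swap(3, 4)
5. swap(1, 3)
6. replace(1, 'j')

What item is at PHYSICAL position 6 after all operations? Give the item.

Answer: F

Derivation:
After op 1 (rotate(+2)): offset=2, physical=[A,B,C,D,E,F,G], logical=[C,D,E,F,G,A,B]
After op 2 (swap(5, 2)): offset=2, physical=[E,B,C,D,A,F,G], logical=[C,D,A,F,G,E,B]
After op 3 (replace(2, 'a')): offset=2, physical=[E,B,C,D,a,F,G], logical=[C,D,a,F,G,E,B]
After op 4 (swap(3, 4)): offset=2, physical=[E,B,C,D,a,G,F], logical=[C,D,a,G,F,E,B]
After op 5 (swap(1, 3)): offset=2, physical=[E,B,C,G,a,D,F], logical=[C,G,a,D,F,E,B]
After op 6 (replace(1, 'j')): offset=2, physical=[E,B,C,j,a,D,F], logical=[C,j,a,D,F,E,B]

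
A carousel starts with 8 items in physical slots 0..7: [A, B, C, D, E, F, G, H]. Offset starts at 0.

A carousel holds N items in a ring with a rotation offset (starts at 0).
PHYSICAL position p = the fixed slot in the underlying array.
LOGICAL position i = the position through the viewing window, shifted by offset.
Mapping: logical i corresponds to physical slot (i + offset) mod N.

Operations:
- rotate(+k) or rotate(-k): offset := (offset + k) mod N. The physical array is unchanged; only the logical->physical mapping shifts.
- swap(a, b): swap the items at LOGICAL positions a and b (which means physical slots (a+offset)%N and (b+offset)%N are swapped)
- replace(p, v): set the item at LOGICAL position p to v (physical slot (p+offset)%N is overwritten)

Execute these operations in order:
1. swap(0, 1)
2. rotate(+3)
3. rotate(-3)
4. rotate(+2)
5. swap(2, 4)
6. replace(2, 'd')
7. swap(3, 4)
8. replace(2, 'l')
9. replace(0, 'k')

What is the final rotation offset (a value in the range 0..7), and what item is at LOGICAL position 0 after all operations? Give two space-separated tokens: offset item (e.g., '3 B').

Answer: 2 k

Derivation:
After op 1 (swap(0, 1)): offset=0, physical=[B,A,C,D,E,F,G,H], logical=[B,A,C,D,E,F,G,H]
After op 2 (rotate(+3)): offset=3, physical=[B,A,C,D,E,F,G,H], logical=[D,E,F,G,H,B,A,C]
After op 3 (rotate(-3)): offset=0, physical=[B,A,C,D,E,F,G,H], logical=[B,A,C,D,E,F,G,H]
After op 4 (rotate(+2)): offset=2, physical=[B,A,C,D,E,F,G,H], logical=[C,D,E,F,G,H,B,A]
After op 5 (swap(2, 4)): offset=2, physical=[B,A,C,D,G,F,E,H], logical=[C,D,G,F,E,H,B,A]
After op 6 (replace(2, 'd')): offset=2, physical=[B,A,C,D,d,F,E,H], logical=[C,D,d,F,E,H,B,A]
After op 7 (swap(3, 4)): offset=2, physical=[B,A,C,D,d,E,F,H], logical=[C,D,d,E,F,H,B,A]
After op 8 (replace(2, 'l')): offset=2, physical=[B,A,C,D,l,E,F,H], logical=[C,D,l,E,F,H,B,A]
After op 9 (replace(0, 'k')): offset=2, physical=[B,A,k,D,l,E,F,H], logical=[k,D,l,E,F,H,B,A]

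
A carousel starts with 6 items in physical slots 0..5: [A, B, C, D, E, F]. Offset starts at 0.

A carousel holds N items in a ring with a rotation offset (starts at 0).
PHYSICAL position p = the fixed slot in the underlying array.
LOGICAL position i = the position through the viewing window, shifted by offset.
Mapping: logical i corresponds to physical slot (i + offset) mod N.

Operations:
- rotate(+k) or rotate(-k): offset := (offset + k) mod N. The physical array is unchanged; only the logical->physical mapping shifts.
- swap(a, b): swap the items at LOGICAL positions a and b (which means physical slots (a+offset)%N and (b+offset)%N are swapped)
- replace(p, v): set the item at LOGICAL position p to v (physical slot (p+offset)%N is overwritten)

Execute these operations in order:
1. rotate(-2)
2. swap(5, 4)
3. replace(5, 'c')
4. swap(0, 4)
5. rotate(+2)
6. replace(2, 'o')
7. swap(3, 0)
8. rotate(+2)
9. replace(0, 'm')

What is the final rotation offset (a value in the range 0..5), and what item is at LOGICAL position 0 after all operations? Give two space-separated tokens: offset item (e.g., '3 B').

Answer: 2 m

Derivation:
After op 1 (rotate(-2)): offset=4, physical=[A,B,C,D,E,F], logical=[E,F,A,B,C,D]
After op 2 (swap(5, 4)): offset=4, physical=[A,B,D,C,E,F], logical=[E,F,A,B,D,C]
After op 3 (replace(5, 'c')): offset=4, physical=[A,B,D,c,E,F], logical=[E,F,A,B,D,c]
After op 4 (swap(0, 4)): offset=4, physical=[A,B,E,c,D,F], logical=[D,F,A,B,E,c]
After op 5 (rotate(+2)): offset=0, physical=[A,B,E,c,D,F], logical=[A,B,E,c,D,F]
After op 6 (replace(2, 'o')): offset=0, physical=[A,B,o,c,D,F], logical=[A,B,o,c,D,F]
After op 7 (swap(3, 0)): offset=0, physical=[c,B,o,A,D,F], logical=[c,B,o,A,D,F]
After op 8 (rotate(+2)): offset=2, physical=[c,B,o,A,D,F], logical=[o,A,D,F,c,B]
After op 9 (replace(0, 'm')): offset=2, physical=[c,B,m,A,D,F], logical=[m,A,D,F,c,B]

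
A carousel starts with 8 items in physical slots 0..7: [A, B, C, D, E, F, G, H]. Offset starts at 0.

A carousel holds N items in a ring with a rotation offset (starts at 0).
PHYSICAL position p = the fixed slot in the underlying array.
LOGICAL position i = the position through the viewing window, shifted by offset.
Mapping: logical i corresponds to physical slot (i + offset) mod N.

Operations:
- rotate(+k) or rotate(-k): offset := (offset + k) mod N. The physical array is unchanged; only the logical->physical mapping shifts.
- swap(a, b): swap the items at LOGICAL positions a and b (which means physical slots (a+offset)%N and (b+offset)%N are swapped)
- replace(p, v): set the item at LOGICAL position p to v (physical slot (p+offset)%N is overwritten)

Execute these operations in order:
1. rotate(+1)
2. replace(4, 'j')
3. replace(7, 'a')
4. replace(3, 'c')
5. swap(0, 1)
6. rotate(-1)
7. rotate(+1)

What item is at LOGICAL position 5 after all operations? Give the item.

After op 1 (rotate(+1)): offset=1, physical=[A,B,C,D,E,F,G,H], logical=[B,C,D,E,F,G,H,A]
After op 2 (replace(4, 'j')): offset=1, physical=[A,B,C,D,E,j,G,H], logical=[B,C,D,E,j,G,H,A]
After op 3 (replace(7, 'a')): offset=1, physical=[a,B,C,D,E,j,G,H], logical=[B,C,D,E,j,G,H,a]
After op 4 (replace(3, 'c')): offset=1, physical=[a,B,C,D,c,j,G,H], logical=[B,C,D,c,j,G,H,a]
After op 5 (swap(0, 1)): offset=1, physical=[a,C,B,D,c,j,G,H], logical=[C,B,D,c,j,G,H,a]
After op 6 (rotate(-1)): offset=0, physical=[a,C,B,D,c,j,G,H], logical=[a,C,B,D,c,j,G,H]
After op 7 (rotate(+1)): offset=1, physical=[a,C,B,D,c,j,G,H], logical=[C,B,D,c,j,G,H,a]

Answer: G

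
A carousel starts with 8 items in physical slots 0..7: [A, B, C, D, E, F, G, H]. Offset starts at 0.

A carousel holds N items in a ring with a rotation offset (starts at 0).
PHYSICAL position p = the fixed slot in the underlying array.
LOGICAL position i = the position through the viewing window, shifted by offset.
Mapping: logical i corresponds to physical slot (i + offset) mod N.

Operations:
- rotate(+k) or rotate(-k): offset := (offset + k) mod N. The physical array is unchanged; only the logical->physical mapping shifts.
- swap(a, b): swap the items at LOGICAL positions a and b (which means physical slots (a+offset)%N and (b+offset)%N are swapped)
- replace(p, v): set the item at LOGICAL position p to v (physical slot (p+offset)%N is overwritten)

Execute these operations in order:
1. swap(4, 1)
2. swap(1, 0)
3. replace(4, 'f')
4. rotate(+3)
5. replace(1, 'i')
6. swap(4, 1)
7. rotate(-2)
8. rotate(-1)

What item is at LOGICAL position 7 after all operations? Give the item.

Answer: i

Derivation:
After op 1 (swap(4, 1)): offset=0, physical=[A,E,C,D,B,F,G,H], logical=[A,E,C,D,B,F,G,H]
After op 2 (swap(1, 0)): offset=0, physical=[E,A,C,D,B,F,G,H], logical=[E,A,C,D,B,F,G,H]
After op 3 (replace(4, 'f')): offset=0, physical=[E,A,C,D,f,F,G,H], logical=[E,A,C,D,f,F,G,H]
After op 4 (rotate(+3)): offset=3, physical=[E,A,C,D,f,F,G,H], logical=[D,f,F,G,H,E,A,C]
After op 5 (replace(1, 'i')): offset=3, physical=[E,A,C,D,i,F,G,H], logical=[D,i,F,G,H,E,A,C]
After op 6 (swap(4, 1)): offset=3, physical=[E,A,C,D,H,F,G,i], logical=[D,H,F,G,i,E,A,C]
After op 7 (rotate(-2)): offset=1, physical=[E,A,C,D,H,F,G,i], logical=[A,C,D,H,F,G,i,E]
After op 8 (rotate(-1)): offset=0, physical=[E,A,C,D,H,F,G,i], logical=[E,A,C,D,H,F,G,i]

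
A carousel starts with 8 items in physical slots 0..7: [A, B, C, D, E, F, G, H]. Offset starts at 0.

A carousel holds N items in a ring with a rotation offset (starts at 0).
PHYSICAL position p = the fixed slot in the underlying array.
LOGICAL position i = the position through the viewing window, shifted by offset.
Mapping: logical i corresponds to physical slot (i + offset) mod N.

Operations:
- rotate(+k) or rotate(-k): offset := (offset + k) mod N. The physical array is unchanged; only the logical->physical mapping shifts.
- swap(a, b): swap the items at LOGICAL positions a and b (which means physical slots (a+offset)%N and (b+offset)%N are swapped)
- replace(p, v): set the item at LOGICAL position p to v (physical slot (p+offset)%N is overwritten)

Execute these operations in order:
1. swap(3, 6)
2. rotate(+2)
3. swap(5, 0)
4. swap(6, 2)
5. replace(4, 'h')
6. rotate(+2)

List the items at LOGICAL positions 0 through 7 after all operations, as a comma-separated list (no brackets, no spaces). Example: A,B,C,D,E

Answer: A,F,h,C,E,B,H,G

Derivation:
After op 1 (swap(3, 6)): offset=0, physical=[A,B,C,G,E,F,D,H], logical=[A,B,C,G,E,F,D,H]
After op 2 (rotate(+2)): offset=2, physical=[A,B,C,G,E,F,D,H], logical=[C,G,E,F,D,H,A,B]
After op 3 (swap(5, 0)): offset=2, physical=[A,B,H,G,E,F,D,C], logical=[H,G,E,F,D,C,A,B]
After op 4 (swap(6, 2)): offset=2, physical=[E,B,H,G,A,F,D,C], logical=[H,G,A,F,D,C,E,B]
After op 5 (replace(4, 'h')): offset=2, physical=[E,B,H,G,A,F,h,C], logical=[H,G,A,F,h,C,E,B]
After op 6 (rotate(+2)): offset=4, physical=[E,B,H,G,A,F,h,C], logical=[A,F,h,C,E,B,H,G]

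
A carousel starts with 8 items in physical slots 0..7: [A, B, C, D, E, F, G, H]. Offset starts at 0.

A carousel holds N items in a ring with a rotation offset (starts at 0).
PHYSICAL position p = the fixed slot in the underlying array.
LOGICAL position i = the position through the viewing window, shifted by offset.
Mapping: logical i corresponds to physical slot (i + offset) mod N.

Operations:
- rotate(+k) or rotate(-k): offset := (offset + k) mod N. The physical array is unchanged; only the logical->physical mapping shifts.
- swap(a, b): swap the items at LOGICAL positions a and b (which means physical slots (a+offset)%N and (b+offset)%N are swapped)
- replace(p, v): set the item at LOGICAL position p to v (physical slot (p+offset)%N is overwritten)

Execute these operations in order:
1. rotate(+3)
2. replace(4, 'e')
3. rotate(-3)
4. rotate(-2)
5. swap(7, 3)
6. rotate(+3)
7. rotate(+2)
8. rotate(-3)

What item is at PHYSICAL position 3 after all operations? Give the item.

Answer: D

Derivation:
After op 1 (rotate(+3)): offset=3, physical=[A,B,C,D,E,F,G,H], logical=[D,E,F,G,H,A,B,C]
After op 2 (replace(4, 'e')): offset=3, physical=[A,B,C,D,E,F,G,e], logical=[D,E,F,G,e,A,B,C]
After op 3 (rotate(-3)): offset=0, physical=[A,B,C,D,E,F,G,e], logical=[A,B,C,D,E,F,G,e]
After op 4 (rotate(-2)): offset=6, physical=[A,B,C,D,E,F,G,e], logical=[G,e,A,B,C,D,E,F]
After op 5 (swap(7, 3)): offset=6, physical=[A,F,C,D,E,B,G,e], logical=[G,e,A,F,C,D,E,B]
After op 6 (rotate(+3)): offset=1, physical=[A,F,C,D,E,B,G,e], logical=[F,C,D,E,B,G,e,A]
After op 7 (rotate(+2)): offset=3, physical=[A,F,C,D,E,B,G,e], logical=[D,E,B,G,e,A,F,C]
After op 8 (rotate(-3)): offset=0, physical=[A,F,C,D,E,B,G,e], logical=[A,F,C,D,E,B,G,e]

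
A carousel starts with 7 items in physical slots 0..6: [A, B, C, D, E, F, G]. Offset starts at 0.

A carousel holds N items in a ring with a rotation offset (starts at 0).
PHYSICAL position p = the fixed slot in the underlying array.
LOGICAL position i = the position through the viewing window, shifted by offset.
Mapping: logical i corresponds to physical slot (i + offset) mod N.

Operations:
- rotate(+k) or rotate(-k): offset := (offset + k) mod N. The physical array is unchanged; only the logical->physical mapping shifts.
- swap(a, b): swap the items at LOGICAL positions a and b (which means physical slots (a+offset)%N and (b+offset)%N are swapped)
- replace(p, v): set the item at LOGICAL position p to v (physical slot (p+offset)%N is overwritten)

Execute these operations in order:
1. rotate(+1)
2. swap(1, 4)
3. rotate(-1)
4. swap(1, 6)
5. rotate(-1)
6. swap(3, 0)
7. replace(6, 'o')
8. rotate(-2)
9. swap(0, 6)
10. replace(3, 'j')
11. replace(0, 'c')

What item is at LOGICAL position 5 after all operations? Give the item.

Answer: B

Derivation:
After op 1 (rotate(+1)): offset=1, physical=[A,B,C,D,E,F,G], logical=[B,C,D,E,F,G,A]
After op 2 (swap(1, 4)): offset=1, physical=[A,B,F,D,E,C,G], logical=[B,F,D,E,C,G,A]
After op 3 (rotate(-1)): offset=0, physical=[A,B,F,D,E,C,G], logical=[A,B,F,D,E,C,G]
After op 4 (swap(1, 6)): offset=0, physical=[A,G,F,D,E,C,B], logical=[A,G,F,D,E,C,B]
After op 5 (rotate(-1)): offset=6, physical=[A,G,F,D,E,C,B], logical=[B,A,G,F,D,E,C]
After op 6 (swap(3, 0)): offset=6, physical=[A,G,B,D,E,C,F], logical=[F,A,G,B,D,E,C]
After op 7 (replace(6, 'o')): offset=6, physical=[A,G,B,D,E,o,F], logical=[F,A,G,B,D,E,o]
After op 8 (rotate(-2)): offset=4, physical=[A,G,B,D,E,o,F], logical=[E,o,F,A,G,B,D]
After op 9 (swap(0, 6)): offset=4, physical=[A,G,B,E,D,o,F], logical=[D,o,F,A,G,B,E]
After op 10 (replace(3, 'j')): offset=4, physical=[j,G,B,E,D,o,F], logical=[D,o,F,j,G,B,E]
After op 11 (replace(0, 'c')): offset=4, physical=[j,G,B,E,c,o,F], logical=[c,o,F,j,G,B,E]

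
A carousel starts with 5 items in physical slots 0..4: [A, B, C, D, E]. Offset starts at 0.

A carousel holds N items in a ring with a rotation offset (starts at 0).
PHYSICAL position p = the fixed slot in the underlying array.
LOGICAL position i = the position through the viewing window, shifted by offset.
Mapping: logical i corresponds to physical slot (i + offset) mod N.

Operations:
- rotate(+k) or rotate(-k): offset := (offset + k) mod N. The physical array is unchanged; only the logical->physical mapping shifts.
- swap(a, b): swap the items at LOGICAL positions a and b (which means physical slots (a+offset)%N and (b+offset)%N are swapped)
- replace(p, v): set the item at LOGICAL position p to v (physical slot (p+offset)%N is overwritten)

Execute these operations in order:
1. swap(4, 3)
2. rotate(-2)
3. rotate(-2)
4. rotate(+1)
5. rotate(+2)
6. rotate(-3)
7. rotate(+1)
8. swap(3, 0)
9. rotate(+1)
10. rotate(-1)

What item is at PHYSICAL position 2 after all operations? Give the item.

Answer: A

Derivation:
After op 1 (swap(4, 3)): offset=0, physical=[A,B,C,E,D], logical=[A,B,C,E,D]
After op 2 (rotate(-2)): offset=3, physical=[A,B,C,E,D], logical=[E,D,A,B,C]
After op 3 (rotate(-2)): offset=1, physical=[A,B,C,E,D], logical=[B,C,E,D,A]
After op 4 (rotate(+1)): offset=2, physical=[A,B,C,E,D], logical=[C,E,D,A,B]
After op 5 (rotate(+2)): offset=4, physical=[A,B,C,E,D], logical=[D,A,B,C,E]
After op 6 (rotate(-3)): offset=1, physical=[A,B,C,E,D], logical=[B,C,E,D,A]
After op 7 (rotate(+1)): offset=2, physical=[A,B,C,E,D], logical=[C,E,D,A,B]
After op 8 (swap(3, 0)): offset=2, physical=[C,B,A,E,D], logical=[A,E,D,C,B]
After op 9 (rotate(+1)): offset=3, physical=[C,B,A,E,D], logical=[E,D,C,B,A]
After op 10 (rotate(-1)): offset=2, physical=[C,B,A,E,D], logical=[A,E,D,C,B]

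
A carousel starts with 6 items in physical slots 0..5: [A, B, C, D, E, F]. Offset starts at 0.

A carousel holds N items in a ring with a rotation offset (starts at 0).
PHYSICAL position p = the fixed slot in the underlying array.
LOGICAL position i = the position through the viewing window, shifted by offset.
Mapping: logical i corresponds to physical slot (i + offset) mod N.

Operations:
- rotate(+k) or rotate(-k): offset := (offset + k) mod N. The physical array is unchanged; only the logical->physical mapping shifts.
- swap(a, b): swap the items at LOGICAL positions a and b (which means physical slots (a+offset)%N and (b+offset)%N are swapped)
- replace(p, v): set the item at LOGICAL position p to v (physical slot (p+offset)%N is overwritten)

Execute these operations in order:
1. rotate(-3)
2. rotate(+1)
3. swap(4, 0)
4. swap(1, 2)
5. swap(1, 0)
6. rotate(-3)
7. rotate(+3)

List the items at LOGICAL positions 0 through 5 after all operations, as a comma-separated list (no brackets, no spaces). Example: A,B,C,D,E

Answer: A,C,F,B,E,D

Derivation:
After op 1 (rotate(-3)): offset=3, physical=[A,B,C,D,E,F], logical=[D,E,F,A,B,C]
After op 2 (rotate(+1)): offset=4, physical=[A,B,C,D,E,F], logical=[E,F,A,B,C,D]
After op 3 (swap(4, 0)): offset=4, physical=[A,B,E,D,C,F], logical=[C,F,A,B,E,D]
After op 4 (swap(1, 2)): offset=4, physical=[F,B,E,D,C,A], logical=[C,A,F,B,E,D]
After op 5 (swap(1, 0)): offset=4, physical=[F,B,E,D,A,C], logical=[A,C,F,B,E,D]
After op 6 (rotate(-3)): offset=1, physical=[F,B,E,D,A,C], logical=[B,E,D,A,C,F]
After op 7 (rotate(+3)): offset=4, physical=[F,B,E,D,A,C], logical=[A,C,F,B,E,D]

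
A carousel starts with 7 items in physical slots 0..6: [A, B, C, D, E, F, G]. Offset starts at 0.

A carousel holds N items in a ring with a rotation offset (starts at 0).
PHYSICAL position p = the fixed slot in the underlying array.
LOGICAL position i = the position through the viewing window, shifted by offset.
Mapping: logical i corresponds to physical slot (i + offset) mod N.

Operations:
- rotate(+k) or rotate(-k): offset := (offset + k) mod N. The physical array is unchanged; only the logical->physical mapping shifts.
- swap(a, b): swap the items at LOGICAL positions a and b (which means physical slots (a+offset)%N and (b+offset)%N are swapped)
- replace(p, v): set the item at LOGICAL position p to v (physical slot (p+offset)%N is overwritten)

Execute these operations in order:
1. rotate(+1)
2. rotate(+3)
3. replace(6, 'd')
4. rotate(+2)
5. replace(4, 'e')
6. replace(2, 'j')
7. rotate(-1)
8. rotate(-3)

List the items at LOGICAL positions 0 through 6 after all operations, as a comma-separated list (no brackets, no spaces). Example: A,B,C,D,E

Answer: C,e,E,F,G,A,j

Derivation:
After op 1 (rotate(+1)): offset=1, physical=[A,B,C,D,E,F,G], logical=[B,C,D,E,F,G,A]
After op 2 (rotate(+3)): offset=4, physical=[A,B,C,D,E,F,G], logical=[E,F,G,A,B,C,D]
After op 3 (replace(6, 'd')): offset=4, physical=[A,B,C,d,E,F,G], logical=[E,F,G,A,B,C,d]
After op 4 (rotate(+2)): offset=6, physical=[A,B,C,d,E,F,G], logical=[G,A,B,C,d,E,F]
After op 5 (replace(4, 'e')): offset=6, physical=[A,B,C,e,E,F,G], logical=[G,A,B,C,e,E,F]
After op 6 (replace(2, 'j')): offset=6, physical=[A,j,C,e,E,F,G], logical=[G,A,j,C,e,E,F]
After op 7 (rotate(-1)): offset=5, physical=[A,j,C,e,E,F,G], logical=[F,G,A,j,C,e,E]
After op 8 (rotate(-3)): offset=2, physical=[A,j,C,e,E,F,G], logical=[C,e,E,F,G,A,j]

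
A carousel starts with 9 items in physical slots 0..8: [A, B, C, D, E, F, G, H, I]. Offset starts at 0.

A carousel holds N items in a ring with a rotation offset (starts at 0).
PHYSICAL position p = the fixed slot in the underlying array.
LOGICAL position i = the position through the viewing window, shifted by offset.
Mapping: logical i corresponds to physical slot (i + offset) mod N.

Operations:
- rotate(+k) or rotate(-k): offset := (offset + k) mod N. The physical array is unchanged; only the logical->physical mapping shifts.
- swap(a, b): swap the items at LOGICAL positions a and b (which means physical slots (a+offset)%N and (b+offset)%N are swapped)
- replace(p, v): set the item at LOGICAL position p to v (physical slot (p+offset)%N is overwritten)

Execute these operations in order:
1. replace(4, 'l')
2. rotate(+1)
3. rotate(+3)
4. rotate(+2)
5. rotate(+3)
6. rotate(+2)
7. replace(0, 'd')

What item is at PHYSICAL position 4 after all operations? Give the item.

Answer: l

Derivation:
After op 1 (replace(4, 'l')): offset=0, physical=[A,B,C,D,l,F,G,H,I], logical=[A,B,C,D,l,F,G,H,I]
After op 2 (rotate(+1)): offset=1, physical=[A,B,C,D,l,F,G,H,I], logical=[B,C,D,l,F,G,H,I,A]
After op 3 (rotate(+3)): offset=4, physical=[A,B,C,D,l,F,G,H,I], logical=[l,F,G,H,I,A,B,C,D]
After op 4 (rotate(+2)): offset=6, physical=[A,B,C,D,l,F,G,H,I], logical=[G,H,I,A,B,C,D,l,F]
After op 5 (rotate(+3)): offset=0, physical=[A,B,C,D,l,F,G,H,I], logical=[A,B,C,D,l,F,G,H,I]
After op 6 (rotate(+2)): offset=2, physical=[A,B,C,D,l,F,G,H,I], logical=[C,D,l,F,G,H,I,A,B]
After op 7 (replace(0, 'd')): offset=2, physical=[A,B,d,D,l,F,G,H,I], logical=[d,D,l,F,G,H,I,A,B]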